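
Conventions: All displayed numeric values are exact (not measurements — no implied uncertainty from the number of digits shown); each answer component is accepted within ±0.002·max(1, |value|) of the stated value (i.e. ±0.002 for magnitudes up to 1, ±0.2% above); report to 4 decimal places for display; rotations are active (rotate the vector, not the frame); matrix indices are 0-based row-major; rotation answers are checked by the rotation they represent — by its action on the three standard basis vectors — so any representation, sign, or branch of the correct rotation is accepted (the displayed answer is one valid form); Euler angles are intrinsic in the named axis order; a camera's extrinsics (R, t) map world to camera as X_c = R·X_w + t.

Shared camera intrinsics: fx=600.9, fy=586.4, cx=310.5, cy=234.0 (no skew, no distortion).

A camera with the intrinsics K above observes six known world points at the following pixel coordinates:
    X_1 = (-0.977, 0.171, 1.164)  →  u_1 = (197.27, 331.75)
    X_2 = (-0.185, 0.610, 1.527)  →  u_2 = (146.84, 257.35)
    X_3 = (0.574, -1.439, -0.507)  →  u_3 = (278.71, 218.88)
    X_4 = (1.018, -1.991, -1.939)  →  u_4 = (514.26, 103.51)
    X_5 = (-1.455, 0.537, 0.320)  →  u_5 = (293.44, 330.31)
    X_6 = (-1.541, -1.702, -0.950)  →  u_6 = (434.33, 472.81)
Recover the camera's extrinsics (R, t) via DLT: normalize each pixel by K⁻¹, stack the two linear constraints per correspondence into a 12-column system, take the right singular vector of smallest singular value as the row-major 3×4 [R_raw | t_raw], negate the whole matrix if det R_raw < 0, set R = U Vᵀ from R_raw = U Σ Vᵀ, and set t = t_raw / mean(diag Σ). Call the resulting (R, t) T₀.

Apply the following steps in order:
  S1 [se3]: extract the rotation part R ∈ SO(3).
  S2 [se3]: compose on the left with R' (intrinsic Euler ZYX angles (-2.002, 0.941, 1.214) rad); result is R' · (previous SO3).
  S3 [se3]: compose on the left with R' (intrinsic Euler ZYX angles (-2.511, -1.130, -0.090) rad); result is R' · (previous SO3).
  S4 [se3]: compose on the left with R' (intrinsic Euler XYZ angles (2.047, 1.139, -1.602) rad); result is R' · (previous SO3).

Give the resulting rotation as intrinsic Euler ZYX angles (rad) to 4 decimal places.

rotation (euler_zyx) = (-1.7887, 0.4956, -2.7759)

source (pnp_recover): camera pose = R=[-0.3216 0.0731 -0.9440; -0.8709 -0.4142 0.2647; -0.3717 0.9073 0.1968], t=(-0.3900, -0.0600, 5.4200)
after S1 (rot_of_se3): [-0.3216 0.0731 -0.9440; -0.8709 -0.4142 0.2647; -0.3717 0.9073 0.1968]
after S2 (compose_so3): [0.4387 -0.8977 0.0418; 0.8481 0.4290 0.3110; -0.2971 -0.1010 0.9495]
after S3 (compose_so3): [0.0592 0.4543 0.8889; -0.9695 -0.1861 0.1597; 0.2380 -0.8712 0.4294]
after S4 (compose_so3): [-0.1901 -0.8750 0.4452; -0.8589 0.3679 0.3563; -0.4756 -0.3146 -0.8215]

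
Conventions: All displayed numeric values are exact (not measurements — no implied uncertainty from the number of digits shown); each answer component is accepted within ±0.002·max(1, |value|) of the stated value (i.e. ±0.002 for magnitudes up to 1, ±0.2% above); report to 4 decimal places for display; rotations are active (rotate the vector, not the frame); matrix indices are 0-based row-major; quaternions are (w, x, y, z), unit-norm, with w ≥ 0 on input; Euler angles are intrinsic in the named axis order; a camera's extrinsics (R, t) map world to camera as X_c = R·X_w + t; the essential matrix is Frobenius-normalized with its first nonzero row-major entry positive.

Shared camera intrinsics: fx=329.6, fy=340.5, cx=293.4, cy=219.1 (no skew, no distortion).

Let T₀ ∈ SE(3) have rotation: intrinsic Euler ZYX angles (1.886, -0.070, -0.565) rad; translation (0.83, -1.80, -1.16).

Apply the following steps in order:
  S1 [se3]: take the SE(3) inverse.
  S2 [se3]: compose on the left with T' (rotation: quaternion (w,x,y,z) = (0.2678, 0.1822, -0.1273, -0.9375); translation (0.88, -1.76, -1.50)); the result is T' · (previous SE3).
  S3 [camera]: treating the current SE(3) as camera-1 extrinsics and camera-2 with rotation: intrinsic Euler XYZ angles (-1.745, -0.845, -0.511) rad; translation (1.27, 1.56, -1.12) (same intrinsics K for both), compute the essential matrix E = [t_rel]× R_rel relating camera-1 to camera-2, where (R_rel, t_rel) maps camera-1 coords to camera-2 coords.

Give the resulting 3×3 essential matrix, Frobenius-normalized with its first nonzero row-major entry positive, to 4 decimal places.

after S1 (invert_se3): R=[-0.3093 0.9484 0.0699; -0.8146 -0.2262 -0.5341; -0.4907 -0.2221 0.8425], t=(2.0449, -0.3507, 0.9848)
after S2 (compose_se3): R=[0.0742 -0.7615 -0.6439; 0.7717 -0.3651 0.5207; -0.6316 -0.5356 0.5606], t=(-1.2992, -2.4537, -1.2896)
after S3 (essential): [0.6765 0.0452 0.1929; 0.0542 -0.0534 -0.3544; -0.1980 0.0835 0.5706]

matrix = [0.6765 0.0452 0.1929; 0.0542 -0.0534 -0.3544; -0.1980 0.0835 0.5706]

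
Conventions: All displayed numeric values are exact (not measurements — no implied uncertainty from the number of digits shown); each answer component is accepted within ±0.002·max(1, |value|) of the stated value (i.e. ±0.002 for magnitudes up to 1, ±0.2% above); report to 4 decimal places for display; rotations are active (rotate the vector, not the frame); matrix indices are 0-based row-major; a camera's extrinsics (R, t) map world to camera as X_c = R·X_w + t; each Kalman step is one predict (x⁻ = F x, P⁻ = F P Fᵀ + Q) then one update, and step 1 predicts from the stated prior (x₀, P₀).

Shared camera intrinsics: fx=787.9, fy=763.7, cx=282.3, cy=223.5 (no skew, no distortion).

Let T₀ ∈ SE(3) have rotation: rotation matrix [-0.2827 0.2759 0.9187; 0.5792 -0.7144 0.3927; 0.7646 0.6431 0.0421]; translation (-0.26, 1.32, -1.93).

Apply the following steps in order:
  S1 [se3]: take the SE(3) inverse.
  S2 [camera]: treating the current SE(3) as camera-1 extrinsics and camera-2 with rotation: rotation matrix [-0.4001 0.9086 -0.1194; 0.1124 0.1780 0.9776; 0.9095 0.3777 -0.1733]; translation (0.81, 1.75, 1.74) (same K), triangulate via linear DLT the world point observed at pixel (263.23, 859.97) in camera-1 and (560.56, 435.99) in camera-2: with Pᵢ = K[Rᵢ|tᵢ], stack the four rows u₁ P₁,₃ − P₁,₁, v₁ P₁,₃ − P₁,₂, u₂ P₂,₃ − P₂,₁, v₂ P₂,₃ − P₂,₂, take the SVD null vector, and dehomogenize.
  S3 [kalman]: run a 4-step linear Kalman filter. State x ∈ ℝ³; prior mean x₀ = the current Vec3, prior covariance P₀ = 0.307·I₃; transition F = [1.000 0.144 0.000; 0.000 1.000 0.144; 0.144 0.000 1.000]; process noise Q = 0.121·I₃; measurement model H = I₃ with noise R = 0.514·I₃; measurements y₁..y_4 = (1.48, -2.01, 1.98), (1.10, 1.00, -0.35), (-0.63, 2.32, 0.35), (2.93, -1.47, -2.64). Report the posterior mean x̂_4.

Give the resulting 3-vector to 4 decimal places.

after S1 (invert_se3): R=[-0.2827 0.5792 0.7646; 0.2759 -0.7144 0.6431; 0.9187 0.3927 0.0421], t=(0.6377, 2.2559, -0.1982)
after S2 (triangulate): (1.4371, 1.0018, -1.1081)
after S3 (kf_track): (1.4314, 0.0228, -0.7454)

result = (1.4314, 0.0228, -0.7454)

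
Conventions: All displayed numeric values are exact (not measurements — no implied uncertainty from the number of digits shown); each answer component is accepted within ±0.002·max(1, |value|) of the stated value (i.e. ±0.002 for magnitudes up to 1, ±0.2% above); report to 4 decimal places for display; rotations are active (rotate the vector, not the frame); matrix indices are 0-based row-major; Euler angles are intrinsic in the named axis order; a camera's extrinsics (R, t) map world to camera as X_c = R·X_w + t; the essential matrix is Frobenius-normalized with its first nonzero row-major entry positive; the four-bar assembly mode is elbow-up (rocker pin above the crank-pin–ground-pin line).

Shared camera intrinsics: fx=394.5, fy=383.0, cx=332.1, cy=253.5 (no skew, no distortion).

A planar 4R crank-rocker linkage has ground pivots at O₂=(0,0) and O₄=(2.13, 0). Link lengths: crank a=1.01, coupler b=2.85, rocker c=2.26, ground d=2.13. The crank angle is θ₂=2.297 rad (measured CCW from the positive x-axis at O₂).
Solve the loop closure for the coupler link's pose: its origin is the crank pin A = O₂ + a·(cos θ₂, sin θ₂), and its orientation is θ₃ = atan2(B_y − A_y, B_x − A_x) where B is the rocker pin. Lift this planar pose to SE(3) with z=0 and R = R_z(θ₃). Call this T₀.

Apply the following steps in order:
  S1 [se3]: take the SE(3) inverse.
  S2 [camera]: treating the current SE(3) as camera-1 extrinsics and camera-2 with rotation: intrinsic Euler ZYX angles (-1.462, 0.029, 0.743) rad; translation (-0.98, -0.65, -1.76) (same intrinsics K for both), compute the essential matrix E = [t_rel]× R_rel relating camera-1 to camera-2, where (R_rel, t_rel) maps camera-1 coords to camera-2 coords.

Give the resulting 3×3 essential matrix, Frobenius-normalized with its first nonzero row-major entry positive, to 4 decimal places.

matrix = [0.5253 -0.3903 0.0377; 0.2234 0.2170 -0.6340; -0.2016 0.1691 -0.0473]

source (fourbar_fk): coupler pose = R=[0.8555 -0.5177 0.0000; 0.5177 0.8555 0.0000; 0.0000 0.0000 1.0000], t=(-0.6707, 0.7552, 0.0000)
after S1 (invert_se3): R=[0.8555 0.5177 0.0000; -0.5177 0.8555 0.0000; 0.0000 0.0000 1.0000], t=(0.1828, -0.9933, 0.0000)
after S2 (essential): [0.5253 -0.3903 0.0377; 0.2234 0.2170 -0.6340; -0.2016 0.1691 -0.0473]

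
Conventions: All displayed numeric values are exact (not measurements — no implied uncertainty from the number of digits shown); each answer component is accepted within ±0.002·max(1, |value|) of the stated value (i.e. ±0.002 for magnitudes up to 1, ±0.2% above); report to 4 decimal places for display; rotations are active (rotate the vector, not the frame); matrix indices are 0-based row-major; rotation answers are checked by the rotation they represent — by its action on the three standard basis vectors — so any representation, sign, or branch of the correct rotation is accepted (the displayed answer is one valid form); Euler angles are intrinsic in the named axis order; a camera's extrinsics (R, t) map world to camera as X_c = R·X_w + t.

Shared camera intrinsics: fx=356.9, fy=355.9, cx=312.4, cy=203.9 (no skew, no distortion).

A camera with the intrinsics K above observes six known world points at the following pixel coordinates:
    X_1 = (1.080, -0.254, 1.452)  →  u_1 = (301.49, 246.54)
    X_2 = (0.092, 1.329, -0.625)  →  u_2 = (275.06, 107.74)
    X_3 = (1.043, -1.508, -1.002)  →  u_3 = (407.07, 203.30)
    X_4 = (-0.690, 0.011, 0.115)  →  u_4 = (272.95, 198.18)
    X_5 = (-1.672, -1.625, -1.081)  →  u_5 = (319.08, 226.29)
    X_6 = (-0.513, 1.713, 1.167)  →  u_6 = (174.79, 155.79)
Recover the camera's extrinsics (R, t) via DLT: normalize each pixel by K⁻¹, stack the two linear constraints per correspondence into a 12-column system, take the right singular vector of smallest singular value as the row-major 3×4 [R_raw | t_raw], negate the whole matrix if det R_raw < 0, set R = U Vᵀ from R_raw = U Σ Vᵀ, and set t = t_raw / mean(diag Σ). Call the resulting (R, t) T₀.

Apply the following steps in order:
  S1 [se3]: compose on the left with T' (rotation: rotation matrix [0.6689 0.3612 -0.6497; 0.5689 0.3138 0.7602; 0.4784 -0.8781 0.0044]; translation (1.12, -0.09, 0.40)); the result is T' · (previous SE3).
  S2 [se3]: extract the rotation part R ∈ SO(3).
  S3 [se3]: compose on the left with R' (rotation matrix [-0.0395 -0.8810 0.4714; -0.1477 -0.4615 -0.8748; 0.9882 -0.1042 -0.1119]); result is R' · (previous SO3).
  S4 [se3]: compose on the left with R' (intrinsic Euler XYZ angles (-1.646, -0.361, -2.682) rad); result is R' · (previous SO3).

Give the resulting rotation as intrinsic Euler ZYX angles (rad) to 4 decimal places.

rotation (euler_zyx) = (2.5558, 0.2281, 0.5924)

source (pnp_recover): camera pose = R=[0.6378 -0.5853 -0.5006; -0.1951 -0.7516 0.6301; -0.7450 -0.3042 -0.5936], t=(-0.2599, -0.3100, 6.4699)
after S1 (compose_se3): R=[0.8402 -0.4653 0.2784; -0.2647 -0.8001 -0.5383; 0.4732 0.3786 -0.7954], t=(-3.3692, 4.5832, 0.5763)
after S2 (rot_of_se3): [0.8402 -0.4653 0.2784; -0.2647 -0.8001 -0.5383; 0.4732 0.3786 -0.7954]
after S3 (compose_so3): [0.4231 0.9018 0.0883; -0.4159 0.1067 0.9031; 0.8050 -0.4189 0.4202]
after S4 (compose_so3): [-0.8117 -0.5639 0.1523; 0.5385 -0.6215 0.5690; -0.2262 0.5439 0.8081]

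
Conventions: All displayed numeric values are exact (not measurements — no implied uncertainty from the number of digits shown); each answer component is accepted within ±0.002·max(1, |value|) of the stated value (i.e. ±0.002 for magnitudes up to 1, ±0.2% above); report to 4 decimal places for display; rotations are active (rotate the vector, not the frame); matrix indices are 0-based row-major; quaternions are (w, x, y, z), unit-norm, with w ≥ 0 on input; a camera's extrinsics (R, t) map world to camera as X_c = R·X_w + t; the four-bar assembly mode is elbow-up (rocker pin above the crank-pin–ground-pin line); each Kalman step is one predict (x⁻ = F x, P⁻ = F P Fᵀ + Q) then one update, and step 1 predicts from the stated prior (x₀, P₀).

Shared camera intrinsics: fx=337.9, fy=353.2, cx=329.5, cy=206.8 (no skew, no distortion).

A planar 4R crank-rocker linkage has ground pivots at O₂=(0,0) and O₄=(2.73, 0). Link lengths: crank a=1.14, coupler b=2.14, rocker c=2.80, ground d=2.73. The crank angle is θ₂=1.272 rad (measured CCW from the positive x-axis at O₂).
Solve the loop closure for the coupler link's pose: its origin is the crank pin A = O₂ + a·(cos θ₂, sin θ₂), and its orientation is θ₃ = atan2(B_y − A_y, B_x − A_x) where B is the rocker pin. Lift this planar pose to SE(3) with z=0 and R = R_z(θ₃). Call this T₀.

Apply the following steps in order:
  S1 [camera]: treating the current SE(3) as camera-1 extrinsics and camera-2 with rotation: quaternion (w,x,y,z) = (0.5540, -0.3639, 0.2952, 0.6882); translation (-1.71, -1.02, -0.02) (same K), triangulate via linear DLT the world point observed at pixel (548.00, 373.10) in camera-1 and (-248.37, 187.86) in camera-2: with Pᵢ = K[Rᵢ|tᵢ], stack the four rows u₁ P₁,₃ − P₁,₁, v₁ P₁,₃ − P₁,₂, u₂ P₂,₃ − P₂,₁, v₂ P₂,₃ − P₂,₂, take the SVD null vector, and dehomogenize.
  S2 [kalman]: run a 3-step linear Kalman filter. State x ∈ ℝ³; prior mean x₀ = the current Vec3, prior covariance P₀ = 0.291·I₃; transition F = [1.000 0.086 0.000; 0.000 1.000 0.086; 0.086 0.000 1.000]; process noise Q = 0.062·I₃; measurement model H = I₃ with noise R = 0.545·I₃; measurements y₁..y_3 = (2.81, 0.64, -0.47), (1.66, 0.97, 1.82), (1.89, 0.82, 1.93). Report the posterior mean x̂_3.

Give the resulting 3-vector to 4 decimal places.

result = (1.5012, 0.5947, 1.4425)

source (fourbar_fk): coupler pose = R=[0.6875 -0.7262 0.0000; 0.7262 0.6875 0.0000; 0.0000 0.0000 1.0000], t=(0.3356, 1.0895, 0.0000)
after S1 (triangulate): (-0.1347, -0.6699, 1.1280)
after S2 (kf_track): (1.5012, 0.5947, 1.4425)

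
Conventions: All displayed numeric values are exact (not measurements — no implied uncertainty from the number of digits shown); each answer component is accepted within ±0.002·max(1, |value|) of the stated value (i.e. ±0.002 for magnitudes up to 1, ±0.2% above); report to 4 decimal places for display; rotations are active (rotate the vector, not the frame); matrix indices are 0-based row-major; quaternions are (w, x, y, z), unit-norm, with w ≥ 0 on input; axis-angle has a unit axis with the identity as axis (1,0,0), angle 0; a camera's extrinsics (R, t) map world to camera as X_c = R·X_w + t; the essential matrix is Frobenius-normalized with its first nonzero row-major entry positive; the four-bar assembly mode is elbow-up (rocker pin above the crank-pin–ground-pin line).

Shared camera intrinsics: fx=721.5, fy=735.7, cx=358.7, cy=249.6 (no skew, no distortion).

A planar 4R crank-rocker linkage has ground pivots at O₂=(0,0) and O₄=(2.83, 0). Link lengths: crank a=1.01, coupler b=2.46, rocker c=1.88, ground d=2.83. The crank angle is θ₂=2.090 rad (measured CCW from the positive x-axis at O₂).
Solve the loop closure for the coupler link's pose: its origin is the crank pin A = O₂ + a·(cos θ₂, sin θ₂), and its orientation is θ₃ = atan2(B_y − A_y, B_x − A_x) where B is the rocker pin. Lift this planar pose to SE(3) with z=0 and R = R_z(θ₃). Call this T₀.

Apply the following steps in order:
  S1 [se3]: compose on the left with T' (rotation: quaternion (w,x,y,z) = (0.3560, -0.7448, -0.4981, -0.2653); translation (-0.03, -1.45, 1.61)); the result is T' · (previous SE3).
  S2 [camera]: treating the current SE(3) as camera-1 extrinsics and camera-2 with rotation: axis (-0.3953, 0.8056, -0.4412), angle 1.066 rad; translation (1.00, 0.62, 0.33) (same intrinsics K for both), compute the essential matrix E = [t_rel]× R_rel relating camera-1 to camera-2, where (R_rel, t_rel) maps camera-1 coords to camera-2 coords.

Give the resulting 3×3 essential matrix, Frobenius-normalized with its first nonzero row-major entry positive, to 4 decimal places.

matrix = [0.2054 -0.2388 -0.3368; -0.6664 -0.1485 -0.1621; -0.1147 0.3114 0.4300]

source (fourbar_fk): coupler pose = R=[0.9554 -0.2955 0.0000; 0.2955 0.9554 0.0000; 0.0000 0.0000 1.0000], t=(-0.5012, 0.8769, 0.0000)
after S1 (compose_se3): R=[0.6218 0.7821 0.0405; 0.4545 -0.4025 0.7946; 0.6378 -0.4757 -0.6057], t=(0.6044, -1.9467, 1.0009)
after S2 (essential): [0.2054 -0.2388 -0.3368; -0.6664 -0.1485 -0.1621; -0.1147 0.3114 0.4300]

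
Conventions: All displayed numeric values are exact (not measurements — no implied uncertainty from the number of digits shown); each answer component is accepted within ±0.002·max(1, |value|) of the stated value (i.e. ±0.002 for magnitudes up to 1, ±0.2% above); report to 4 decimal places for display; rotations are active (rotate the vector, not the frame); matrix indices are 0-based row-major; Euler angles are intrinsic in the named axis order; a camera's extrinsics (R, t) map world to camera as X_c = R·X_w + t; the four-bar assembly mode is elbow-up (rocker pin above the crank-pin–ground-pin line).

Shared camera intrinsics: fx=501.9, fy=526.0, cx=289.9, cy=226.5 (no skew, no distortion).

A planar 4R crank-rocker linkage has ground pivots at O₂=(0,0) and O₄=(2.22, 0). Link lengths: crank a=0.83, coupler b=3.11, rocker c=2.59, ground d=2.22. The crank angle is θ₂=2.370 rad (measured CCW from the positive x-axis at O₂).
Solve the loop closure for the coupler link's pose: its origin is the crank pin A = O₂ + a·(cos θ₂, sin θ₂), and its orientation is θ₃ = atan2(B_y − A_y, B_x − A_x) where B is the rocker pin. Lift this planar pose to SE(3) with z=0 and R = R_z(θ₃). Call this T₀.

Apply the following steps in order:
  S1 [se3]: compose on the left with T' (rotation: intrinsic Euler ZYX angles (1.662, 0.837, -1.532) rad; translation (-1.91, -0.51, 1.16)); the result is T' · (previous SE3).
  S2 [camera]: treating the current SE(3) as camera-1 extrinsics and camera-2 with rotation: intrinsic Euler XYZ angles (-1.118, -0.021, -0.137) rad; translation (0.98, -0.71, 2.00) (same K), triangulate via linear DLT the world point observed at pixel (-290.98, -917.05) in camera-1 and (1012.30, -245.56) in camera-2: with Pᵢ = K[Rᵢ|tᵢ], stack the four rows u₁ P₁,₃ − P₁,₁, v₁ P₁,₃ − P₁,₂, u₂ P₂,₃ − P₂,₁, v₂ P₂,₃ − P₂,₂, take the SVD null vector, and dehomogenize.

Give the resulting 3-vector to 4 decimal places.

source (fourbar_fk): coupler pose = R=[0.7717 -0.6360 0.0000; 0.6360 0.7717 0.0000; 0.0000 0.0000 1.0000], t=(-0.5949, 0.5787, 0.0000)
after S1 (compose_se3): R=[-0.0287 0.0611 -0.9977; 0.0425 -0.9972 -0.0623; -0.9987 -0.0441 0.0260], t=(-1.8570, -1.3365, 1.2145)
after S2 (triangulate): (0.0792, 1.0416, -0.5525)

result = (0.0792, 1.0416, -0.5525)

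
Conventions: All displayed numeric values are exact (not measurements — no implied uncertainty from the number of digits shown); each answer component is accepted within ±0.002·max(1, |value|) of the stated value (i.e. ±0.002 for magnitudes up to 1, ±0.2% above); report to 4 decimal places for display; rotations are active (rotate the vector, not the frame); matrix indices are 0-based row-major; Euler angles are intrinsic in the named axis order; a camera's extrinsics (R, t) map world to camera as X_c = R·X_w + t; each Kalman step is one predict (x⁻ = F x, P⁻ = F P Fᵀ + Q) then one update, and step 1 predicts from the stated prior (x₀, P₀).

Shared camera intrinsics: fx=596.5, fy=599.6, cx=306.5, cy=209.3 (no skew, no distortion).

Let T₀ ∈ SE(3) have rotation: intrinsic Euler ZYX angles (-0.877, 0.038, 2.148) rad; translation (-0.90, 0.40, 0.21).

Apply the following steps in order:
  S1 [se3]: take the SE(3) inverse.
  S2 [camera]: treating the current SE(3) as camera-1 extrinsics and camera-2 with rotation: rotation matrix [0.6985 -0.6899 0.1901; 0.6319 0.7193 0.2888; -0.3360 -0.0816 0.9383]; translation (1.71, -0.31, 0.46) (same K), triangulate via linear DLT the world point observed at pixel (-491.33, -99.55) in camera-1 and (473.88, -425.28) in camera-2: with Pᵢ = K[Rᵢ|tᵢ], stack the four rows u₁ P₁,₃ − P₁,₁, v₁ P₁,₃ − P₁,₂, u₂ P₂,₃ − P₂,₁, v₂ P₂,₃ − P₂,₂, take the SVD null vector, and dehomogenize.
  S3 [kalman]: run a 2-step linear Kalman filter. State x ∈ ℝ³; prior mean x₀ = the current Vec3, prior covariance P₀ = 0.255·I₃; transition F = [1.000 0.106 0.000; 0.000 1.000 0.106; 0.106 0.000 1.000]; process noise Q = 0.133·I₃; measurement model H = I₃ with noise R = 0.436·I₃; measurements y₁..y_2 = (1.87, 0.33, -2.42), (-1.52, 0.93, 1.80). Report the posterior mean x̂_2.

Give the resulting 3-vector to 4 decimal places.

after S1 (invert_se3): R=[0.6390 -0.7683 -0.0380; -0.3992 -0.3734 0.8374; -0.6575 -0.5199 -0.5453], t=(0.8904, -0.3857, -0.2693)
after S2 (triangulate): (-1.4329, 0.6855, -0.1676)
after S3 (kf_track): (-0.4915, 0.6568, 0.0634)

result = (-0.4915, 0.6568, 0.0634)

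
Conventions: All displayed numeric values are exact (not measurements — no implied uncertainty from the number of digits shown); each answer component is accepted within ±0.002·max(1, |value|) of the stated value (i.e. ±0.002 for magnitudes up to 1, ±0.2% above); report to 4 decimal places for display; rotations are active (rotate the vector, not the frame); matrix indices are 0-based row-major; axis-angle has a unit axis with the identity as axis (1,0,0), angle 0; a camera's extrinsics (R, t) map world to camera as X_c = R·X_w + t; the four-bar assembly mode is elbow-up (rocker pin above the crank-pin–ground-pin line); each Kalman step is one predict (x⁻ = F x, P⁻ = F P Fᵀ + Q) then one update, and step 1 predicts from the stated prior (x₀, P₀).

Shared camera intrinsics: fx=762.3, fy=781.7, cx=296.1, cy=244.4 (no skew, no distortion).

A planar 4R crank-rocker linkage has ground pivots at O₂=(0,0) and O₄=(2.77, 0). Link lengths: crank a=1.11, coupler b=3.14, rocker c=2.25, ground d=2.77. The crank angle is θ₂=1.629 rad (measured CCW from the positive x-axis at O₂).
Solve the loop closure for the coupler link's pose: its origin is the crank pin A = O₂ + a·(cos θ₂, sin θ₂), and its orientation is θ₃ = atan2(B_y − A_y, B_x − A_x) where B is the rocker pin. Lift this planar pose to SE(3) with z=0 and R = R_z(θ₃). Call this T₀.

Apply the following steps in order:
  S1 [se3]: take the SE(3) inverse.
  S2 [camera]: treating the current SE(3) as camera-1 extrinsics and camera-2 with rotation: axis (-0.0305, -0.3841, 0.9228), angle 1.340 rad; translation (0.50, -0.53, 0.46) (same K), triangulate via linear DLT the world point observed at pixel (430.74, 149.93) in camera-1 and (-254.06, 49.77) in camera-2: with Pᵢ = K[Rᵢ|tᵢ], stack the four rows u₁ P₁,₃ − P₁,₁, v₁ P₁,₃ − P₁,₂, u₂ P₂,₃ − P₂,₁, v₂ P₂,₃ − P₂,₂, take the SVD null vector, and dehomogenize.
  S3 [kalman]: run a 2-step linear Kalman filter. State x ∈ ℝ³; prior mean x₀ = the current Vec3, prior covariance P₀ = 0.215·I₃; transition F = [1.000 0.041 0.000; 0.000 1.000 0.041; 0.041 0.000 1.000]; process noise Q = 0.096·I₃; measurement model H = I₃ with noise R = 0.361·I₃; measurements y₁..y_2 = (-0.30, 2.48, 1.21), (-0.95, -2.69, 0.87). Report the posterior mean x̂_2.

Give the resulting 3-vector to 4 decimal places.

source (fourbar_fk): coupler pose = R=[0.9318 -0.3631 0.0000; 0.3631 0.9318 0.0000; 0.0000 0.0000 1.0000], t=(-0.0646, 1.1081, 0.0000)
after S1 (invert_se3): R=[0.9318 0.3631 0.0000; -0.3631 0.9318 0.0000; 0.0000 0.0000 1.0000], t=(-0.3422, -1.0559, 0.0000)
after S2 (triangulate): (0.1591, 1.0561, 1.0730)
after S3 (kf_track): (-0.4119, -0.1144, 0.9819)

result = (-0.4119, -0.1144, 0.9819)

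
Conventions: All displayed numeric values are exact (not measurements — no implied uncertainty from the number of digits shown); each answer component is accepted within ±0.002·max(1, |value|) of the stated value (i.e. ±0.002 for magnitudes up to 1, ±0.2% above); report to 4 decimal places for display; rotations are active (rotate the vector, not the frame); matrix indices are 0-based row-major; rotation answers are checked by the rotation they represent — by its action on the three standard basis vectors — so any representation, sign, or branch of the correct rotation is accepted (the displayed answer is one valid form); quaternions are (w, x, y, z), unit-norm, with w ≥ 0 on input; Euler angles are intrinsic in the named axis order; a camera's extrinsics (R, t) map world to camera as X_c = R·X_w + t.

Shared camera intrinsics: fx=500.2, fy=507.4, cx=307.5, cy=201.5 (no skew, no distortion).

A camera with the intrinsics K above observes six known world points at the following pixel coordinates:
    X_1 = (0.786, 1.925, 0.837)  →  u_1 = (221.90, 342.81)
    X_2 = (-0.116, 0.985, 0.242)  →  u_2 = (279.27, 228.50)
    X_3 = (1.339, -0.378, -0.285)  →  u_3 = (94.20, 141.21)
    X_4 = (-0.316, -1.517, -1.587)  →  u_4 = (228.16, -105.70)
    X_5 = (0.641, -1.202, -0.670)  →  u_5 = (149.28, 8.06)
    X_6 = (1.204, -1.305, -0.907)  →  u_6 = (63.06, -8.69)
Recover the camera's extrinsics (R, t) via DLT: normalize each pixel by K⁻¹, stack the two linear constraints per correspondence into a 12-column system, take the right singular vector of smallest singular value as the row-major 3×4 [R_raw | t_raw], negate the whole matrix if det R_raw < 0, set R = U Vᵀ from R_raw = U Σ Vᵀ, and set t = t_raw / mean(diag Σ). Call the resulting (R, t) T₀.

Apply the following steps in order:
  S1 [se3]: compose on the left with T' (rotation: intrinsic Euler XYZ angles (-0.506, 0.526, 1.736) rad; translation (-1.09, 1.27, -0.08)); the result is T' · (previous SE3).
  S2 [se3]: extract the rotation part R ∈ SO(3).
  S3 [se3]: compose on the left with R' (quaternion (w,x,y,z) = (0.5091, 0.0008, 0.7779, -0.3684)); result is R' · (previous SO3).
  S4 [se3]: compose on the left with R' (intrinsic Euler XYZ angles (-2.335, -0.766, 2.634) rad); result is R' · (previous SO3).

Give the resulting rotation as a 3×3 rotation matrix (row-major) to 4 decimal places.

rotation (matrix) = ((-0.2147, -0.2555, -0.9427), (0.0606, -0.9668, 0.2483), (-0.9748, -0.0038, 0.2230))

source (pnp_recover): camera pose = R=[-0.9139 -0.0661 0.4006; 0.2901 0.5839 0.7582; -0.2841 0.8091 -0.5145], t=(-0.4400, -0.4400, 4.6499)
after S1 (compose_se3): R=[-0.2601 -0.0825 -0.9620; -0.9162 0.3356 0.2189; 0.3048 0.9384 -0.1629], t=(1.6826, 2.7795, 3.3903)
after S2 (rot_of_se3): [-0.2601 -0.0825 -0.9620; -0.9162 0.3356 0.2189; 0.3048 0.9384 -0.1629]
after S3 (compose_so3): [0.0217 0.9087 0.4169; -0.7452 -0.2632 0.6127; 0.6665 -0.3240 0.6715]
after S4 (compose_so3): [-0.2147 -0.2555 -0.9427; 0.0606 -0.9668 0.2483; -0.9748 -0.0038 0.2230]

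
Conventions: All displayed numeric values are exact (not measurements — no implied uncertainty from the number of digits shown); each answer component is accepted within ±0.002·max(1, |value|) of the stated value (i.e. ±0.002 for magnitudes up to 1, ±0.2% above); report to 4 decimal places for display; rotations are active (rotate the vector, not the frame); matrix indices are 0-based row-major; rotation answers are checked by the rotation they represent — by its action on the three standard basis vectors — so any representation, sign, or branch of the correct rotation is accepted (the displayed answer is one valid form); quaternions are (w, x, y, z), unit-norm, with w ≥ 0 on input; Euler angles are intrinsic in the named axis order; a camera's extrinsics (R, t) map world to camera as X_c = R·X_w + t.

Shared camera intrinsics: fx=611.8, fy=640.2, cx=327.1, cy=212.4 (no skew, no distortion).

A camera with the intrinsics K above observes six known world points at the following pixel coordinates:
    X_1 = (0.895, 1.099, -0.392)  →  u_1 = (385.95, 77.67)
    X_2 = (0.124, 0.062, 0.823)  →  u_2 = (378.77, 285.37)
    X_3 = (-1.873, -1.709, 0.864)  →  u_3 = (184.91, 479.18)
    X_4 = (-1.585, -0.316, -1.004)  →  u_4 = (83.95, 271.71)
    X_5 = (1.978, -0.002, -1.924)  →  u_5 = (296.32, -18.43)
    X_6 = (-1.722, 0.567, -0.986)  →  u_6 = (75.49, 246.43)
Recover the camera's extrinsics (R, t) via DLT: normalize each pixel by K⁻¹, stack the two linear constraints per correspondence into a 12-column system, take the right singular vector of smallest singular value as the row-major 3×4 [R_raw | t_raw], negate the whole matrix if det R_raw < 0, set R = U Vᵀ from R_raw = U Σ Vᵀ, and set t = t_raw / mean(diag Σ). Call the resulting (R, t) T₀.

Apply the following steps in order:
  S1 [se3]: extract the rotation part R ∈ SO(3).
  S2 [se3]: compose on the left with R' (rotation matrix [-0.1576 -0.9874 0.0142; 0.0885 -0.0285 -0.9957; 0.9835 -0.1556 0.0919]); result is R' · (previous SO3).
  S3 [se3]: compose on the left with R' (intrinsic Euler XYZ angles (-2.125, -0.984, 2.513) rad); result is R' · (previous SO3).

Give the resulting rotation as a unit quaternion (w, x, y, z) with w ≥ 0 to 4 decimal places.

rotation (quat) = (0.2383, -0.3196, 0.6318, 0.6648)

source (pnp_recover): camera pose = R=[0.6085 0.3831 0.6950; -0.5835 -0.3776 0.7190; 0.5379 -0.8430 -0.0062], t=(-0.2000, 0.1400, 5.5701)
after S1 (rot_of_se3): [0.6085 0.3831 0.6950; -0.5835 -0.3776 0.7190; 0.5379 -0.8430 -0.0062]
after S2 (compose_so3): [0.4879 0.3005 -0.8195; -0.4651 0.8840 0.0472; 0.7387 0.3581 0.5711]
after S3 (compose_so3): [-0.6822 -0.7206 -0.1239; -0.0870 -0.0882 0.9923; -0.7260 0.6877 -0.0025]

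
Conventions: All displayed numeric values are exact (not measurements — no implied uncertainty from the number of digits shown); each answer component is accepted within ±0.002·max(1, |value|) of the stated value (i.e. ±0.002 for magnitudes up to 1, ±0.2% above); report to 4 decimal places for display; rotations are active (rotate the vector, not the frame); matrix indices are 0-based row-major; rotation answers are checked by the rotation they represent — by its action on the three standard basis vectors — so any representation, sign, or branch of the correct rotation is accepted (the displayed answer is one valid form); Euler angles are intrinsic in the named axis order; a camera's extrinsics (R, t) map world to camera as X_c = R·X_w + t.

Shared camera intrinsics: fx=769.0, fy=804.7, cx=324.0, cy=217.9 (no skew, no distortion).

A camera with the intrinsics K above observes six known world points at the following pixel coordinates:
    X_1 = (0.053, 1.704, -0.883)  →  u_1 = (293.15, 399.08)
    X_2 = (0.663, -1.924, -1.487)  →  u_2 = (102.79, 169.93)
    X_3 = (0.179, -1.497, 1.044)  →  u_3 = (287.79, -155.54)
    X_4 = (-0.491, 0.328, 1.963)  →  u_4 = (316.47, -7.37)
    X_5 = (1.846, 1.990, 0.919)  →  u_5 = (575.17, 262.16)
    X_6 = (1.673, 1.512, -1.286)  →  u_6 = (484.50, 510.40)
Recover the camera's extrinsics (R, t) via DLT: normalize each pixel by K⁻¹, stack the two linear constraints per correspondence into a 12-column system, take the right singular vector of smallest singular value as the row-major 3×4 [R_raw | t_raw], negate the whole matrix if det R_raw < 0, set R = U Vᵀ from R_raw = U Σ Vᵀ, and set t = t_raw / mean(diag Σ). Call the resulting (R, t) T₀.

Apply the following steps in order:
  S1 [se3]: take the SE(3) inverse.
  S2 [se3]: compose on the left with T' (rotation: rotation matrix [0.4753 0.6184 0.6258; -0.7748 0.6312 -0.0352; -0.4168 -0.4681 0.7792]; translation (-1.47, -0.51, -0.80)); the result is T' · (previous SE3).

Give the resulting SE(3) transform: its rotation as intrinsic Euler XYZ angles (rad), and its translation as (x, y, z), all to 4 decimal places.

rotation (euler_xyz) = (-1.3539, 0.6469, 0.0892), translation = (-4.2605, -4.5986, -2.0928)

source (pnp_recover): camera pose = R=[0.9073 0.2348 0.3489; 0.1601 0.5744 -0.8028; -0.3889 0.7842 0.4835], t=(-0.3800, -0.3500, 5.0900)
after S1 (invert_se3): R=[0.9073 0.1601 -0.3889; 0.2348 0.5744 0.7842; 0.3489 -0.8028 0.4835], t=(2.3802, -3.7012, -2.6096)
after S2 (compose_se3): R=[0.7948 -0.0711 0.6027; -0.5671 0.2668 0.7793; -0.2162 -0.9611 0.1718], t=(-4.2605, -4.5986, -2.0928)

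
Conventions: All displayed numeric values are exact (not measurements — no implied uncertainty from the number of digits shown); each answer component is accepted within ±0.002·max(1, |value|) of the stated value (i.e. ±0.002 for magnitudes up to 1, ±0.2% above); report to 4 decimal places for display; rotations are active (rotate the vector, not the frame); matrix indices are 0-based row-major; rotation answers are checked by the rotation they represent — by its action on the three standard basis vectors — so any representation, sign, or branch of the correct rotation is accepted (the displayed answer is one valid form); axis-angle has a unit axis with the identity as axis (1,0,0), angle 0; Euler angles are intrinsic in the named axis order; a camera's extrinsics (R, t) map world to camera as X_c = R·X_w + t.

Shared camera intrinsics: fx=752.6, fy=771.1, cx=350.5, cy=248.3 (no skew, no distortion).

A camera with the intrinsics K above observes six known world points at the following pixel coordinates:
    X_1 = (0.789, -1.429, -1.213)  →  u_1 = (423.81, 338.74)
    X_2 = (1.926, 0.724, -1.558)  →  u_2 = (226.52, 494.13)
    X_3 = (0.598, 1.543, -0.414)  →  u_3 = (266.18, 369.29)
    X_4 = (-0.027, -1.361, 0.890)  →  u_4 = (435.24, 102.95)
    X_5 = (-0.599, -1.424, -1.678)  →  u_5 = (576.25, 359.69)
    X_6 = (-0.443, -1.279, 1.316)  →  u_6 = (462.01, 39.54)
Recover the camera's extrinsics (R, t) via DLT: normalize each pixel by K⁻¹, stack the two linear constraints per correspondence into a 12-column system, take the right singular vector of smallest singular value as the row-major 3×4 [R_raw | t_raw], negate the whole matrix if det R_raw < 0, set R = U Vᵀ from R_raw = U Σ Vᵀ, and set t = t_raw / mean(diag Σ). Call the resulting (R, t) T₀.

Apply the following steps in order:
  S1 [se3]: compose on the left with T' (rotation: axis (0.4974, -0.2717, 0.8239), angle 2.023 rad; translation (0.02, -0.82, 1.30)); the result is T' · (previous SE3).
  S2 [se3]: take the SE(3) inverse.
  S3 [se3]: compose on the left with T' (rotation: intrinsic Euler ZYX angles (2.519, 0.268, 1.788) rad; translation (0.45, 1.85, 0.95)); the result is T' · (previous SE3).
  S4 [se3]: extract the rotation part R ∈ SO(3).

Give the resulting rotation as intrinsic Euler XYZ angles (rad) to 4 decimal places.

source (pnp_recover): camera pose = R=[-0.8672 -0.3948 -0.3036; 0.2312 0.2207 -0.9475; 0.4411 -0.8919 -0.1001], t=(0.4800, -0.1399, 5.7321)
after S1 (compose_se3): R=[0.0064 -0.4815 0.8764; -0.8899 0.3970 0.2245; -0.4560 -0.7814 -0.4260], t=(2.0864, -4.9195, 4.7687)
after S2 (invert_se3): R=[0.0064 -0.8899 -0.4560; -0.4815 0.3970 -0.7814; 0.8764 0.2245 -0.4260], t=(-2.2167, 6.6837, 1.3072)
after S3 (compose_se3): R=[0.5754 0.8019 0.1609; 0.5128 -0.2004 -0.8348; -0.6372 0.5628 -0.5265], t=(2.4274, 3.7749, 7.5590)
after S4 (rot_of_se3): [0.5754 0.8019 0.1609; 0.5128 -0.2004 -0.8348; -0.6372 0.5628 -0.5265]

rotation (euler_xyz) = (2.1335, 0.1616, -0.9484)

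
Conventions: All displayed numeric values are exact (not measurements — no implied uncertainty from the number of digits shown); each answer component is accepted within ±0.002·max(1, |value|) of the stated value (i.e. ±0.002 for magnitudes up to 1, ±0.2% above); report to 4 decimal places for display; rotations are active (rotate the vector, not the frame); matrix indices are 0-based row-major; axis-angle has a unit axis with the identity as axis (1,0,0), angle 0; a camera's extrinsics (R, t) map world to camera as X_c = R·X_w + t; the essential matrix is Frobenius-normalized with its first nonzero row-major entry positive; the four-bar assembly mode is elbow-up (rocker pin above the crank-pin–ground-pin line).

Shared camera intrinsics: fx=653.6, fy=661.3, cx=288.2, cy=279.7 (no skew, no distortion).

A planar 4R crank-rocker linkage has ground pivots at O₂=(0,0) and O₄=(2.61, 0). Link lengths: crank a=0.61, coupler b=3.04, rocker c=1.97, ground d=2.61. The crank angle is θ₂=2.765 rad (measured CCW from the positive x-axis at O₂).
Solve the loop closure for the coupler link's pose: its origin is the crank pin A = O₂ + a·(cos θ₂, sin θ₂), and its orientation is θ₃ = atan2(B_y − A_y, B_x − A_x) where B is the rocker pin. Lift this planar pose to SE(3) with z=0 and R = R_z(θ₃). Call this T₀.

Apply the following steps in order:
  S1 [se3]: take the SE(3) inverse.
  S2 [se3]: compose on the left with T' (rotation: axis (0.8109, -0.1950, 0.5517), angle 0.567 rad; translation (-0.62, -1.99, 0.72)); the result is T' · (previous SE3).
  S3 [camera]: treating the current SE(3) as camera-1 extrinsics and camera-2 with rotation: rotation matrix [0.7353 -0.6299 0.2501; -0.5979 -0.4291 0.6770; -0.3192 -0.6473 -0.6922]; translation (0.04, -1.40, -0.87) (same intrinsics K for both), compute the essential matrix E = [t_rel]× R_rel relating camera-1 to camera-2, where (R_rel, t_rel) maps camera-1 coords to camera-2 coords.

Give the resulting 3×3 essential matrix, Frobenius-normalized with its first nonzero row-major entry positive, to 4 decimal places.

matrix = [0.1490 0.0146 0.5988; -0.2418 0.0748 -0.2849; 0.5726 -0.3064 -0.2282]

source (fourbar_fk): coupler pose = R=[0.8409 -0.5412 0.0000; 0.5412 0.8409 0.0000; 0.0000 0.0000 1.0000], t=(-0.5673, 0.2243, 0.0000)
after S1 (invert_se3): R=[0.8409 0.5412 0.0000; -0.5412 0.8409 0.0000; 0.0000 0.0000 1.0000], t=(0.3556, -0.4956, 0.0000)
after S2 (compose_se3): R=[0.9696 0.2422 -0.0347; -0.2314 0.8613 -0.4524; -0.0797 0.4467 0.8912], t=(-0.1243, -2.3145, 0.5746)
after S3 (essential): [0.1490 0.0146 0.5988; -0.2418 0.0748 -0.2849; 0.5726 -0.3064 -0.2282]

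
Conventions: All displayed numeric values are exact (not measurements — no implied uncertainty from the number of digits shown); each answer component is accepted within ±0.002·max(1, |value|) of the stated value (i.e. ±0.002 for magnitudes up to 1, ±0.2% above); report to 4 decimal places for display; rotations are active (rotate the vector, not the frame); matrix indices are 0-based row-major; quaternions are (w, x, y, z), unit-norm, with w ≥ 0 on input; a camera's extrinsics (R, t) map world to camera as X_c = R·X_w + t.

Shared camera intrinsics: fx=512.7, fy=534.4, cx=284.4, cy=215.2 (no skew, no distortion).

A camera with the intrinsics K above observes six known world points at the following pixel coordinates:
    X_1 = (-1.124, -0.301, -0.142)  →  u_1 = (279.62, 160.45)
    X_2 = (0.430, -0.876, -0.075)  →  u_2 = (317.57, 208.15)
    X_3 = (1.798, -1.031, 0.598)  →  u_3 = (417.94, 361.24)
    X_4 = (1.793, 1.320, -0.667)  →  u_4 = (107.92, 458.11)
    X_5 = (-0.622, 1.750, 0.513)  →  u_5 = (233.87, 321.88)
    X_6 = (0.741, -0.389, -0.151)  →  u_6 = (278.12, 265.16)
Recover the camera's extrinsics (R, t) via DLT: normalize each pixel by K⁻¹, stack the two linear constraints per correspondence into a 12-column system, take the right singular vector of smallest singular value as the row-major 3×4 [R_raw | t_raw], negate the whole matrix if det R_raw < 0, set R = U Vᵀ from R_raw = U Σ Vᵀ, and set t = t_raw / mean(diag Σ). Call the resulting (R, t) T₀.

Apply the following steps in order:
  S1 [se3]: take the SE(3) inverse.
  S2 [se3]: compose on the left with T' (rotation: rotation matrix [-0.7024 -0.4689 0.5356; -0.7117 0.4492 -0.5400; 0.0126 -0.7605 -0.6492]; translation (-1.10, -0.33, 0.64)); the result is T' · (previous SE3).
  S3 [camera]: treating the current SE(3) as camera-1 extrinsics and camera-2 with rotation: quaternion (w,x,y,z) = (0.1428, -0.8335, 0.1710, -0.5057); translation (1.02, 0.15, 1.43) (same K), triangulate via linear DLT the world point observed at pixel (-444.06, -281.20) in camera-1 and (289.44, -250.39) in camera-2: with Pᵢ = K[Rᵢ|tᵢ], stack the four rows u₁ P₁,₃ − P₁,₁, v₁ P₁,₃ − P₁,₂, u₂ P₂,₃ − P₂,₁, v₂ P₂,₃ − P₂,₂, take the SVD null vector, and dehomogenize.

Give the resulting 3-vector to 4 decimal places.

source (pnp_recover): camera pose = R=[-0.0214 -0.5582 0.8294; 0.5828 0.6671 0.4640; -0.8123 0.4933 0.3111], t=(-0.1300, 0.3100, 5.2498)
after S1 (invert_se3): R=[-0.0214 0.5828 -0.8123; -0.5582 0.6671 0.4933; 0.8294 0.4640 0.3111], t=(4.0811, -2.8692, -1.6690)
after S2 (compose_se3): R=[0.7210 -0.4736 0.5058; -0.6835 -0.3657 0.6318; -0.1142 -0.8012 -0.5874], t=(-3.5150, -3.6222, 3.9570)
after S3 (triangulate): (-1.2892, 0.9363, -0.3723)

result = (-1.2892, 0.9363, -0.3723)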